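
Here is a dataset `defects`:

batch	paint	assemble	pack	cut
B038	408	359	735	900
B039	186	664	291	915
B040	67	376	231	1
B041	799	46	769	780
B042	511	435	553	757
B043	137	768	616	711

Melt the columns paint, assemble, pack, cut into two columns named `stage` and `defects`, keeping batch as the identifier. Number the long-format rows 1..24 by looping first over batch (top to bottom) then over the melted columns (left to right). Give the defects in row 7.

24 rows total (6 × 4). Row 7: index ⌊(7-1)/4⌋ = 1 into batch → B039; (7-1) mod 4 = 2 into the melted columns → pack.
So row 7 is (B039, pack, 291); defects = 291.

291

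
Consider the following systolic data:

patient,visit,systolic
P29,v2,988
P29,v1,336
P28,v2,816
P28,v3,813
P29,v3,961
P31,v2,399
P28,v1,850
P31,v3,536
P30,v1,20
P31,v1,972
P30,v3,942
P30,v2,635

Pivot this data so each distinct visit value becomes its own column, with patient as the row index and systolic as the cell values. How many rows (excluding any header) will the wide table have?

4 distinct patient values → 4 rows.

4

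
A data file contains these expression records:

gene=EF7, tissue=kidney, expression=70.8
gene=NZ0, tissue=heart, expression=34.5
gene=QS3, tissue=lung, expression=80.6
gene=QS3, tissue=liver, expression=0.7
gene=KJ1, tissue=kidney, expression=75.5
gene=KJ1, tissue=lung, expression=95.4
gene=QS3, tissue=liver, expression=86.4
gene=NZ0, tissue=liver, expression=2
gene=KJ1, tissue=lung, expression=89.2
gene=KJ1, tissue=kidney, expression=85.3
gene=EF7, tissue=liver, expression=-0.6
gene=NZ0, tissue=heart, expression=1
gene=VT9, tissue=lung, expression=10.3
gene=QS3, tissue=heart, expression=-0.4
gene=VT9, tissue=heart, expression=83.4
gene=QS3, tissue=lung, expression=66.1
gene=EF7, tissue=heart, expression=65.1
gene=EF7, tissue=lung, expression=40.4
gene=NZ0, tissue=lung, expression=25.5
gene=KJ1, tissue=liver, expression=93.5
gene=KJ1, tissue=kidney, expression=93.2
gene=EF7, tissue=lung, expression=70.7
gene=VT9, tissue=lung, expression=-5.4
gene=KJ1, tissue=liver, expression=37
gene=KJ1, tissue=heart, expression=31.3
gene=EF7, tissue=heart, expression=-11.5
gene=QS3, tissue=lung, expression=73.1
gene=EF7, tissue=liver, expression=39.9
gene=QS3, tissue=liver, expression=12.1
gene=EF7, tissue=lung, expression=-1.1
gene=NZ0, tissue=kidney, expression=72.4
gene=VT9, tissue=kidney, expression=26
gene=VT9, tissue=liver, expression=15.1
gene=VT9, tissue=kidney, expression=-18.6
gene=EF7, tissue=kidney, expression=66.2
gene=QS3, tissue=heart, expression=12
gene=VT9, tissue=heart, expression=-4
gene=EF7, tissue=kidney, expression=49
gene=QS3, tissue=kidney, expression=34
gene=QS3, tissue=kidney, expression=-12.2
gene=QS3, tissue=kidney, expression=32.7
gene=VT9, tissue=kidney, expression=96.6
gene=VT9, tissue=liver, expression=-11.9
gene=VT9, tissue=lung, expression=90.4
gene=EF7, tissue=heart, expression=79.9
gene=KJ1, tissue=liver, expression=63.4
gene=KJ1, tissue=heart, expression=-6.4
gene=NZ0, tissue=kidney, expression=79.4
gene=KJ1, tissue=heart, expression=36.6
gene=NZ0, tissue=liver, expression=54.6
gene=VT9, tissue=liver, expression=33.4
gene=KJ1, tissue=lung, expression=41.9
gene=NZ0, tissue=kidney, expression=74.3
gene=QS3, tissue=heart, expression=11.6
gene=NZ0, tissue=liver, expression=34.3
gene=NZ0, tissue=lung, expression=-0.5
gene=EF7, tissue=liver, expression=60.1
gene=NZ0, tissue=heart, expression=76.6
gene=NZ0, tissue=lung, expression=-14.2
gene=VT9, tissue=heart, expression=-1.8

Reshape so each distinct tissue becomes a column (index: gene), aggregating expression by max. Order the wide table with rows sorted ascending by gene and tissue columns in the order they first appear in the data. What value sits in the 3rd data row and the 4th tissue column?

With rows sorted ascending by gene, row 3 is gene=NZ0. tissue columns in first-appearance order: kidney, heart, lung, liver; column 4 is liver.
Long rows with gene=NZ0, tissue=liver: max(2, 54.6, 34.3) = 54.6.

54.6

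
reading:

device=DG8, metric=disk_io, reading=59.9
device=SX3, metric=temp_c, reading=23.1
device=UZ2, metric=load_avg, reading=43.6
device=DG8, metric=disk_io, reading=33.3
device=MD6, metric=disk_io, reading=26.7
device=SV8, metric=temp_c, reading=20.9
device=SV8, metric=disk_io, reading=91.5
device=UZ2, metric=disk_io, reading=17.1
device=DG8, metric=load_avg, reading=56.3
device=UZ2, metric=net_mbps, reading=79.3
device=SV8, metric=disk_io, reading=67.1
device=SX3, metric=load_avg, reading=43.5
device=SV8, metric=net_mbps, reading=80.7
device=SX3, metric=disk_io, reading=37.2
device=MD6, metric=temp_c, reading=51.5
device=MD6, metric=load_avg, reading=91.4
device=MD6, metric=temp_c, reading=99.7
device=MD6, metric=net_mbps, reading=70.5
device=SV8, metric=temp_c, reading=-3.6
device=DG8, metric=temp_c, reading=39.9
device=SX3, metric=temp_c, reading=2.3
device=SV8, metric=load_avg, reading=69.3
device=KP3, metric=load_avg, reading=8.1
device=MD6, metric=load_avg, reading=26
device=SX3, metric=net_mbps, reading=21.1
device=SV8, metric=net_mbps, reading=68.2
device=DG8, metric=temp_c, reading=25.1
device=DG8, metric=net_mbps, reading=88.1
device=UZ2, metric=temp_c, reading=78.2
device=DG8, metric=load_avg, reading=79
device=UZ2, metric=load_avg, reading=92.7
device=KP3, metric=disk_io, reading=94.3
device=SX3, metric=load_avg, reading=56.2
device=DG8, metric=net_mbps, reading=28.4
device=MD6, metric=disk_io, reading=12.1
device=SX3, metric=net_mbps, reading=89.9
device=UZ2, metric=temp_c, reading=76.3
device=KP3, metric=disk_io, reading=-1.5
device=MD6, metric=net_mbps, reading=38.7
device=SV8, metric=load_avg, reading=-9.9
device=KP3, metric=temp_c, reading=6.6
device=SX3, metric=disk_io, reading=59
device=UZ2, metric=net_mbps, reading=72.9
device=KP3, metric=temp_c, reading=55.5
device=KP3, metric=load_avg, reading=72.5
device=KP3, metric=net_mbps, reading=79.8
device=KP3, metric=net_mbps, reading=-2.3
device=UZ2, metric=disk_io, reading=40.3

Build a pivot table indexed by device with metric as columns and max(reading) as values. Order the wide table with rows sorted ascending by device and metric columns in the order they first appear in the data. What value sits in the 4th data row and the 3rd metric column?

With rows sorted ascending by device, row 4 is device=SV8. metric columns in first-appearance order: disk_io, temp_c, load_avg, net_mbps; column 3 is load_avg.
Long rows with device=SV8, metric=load_avg: max(69.3, -9.9) = 69.3.

69.3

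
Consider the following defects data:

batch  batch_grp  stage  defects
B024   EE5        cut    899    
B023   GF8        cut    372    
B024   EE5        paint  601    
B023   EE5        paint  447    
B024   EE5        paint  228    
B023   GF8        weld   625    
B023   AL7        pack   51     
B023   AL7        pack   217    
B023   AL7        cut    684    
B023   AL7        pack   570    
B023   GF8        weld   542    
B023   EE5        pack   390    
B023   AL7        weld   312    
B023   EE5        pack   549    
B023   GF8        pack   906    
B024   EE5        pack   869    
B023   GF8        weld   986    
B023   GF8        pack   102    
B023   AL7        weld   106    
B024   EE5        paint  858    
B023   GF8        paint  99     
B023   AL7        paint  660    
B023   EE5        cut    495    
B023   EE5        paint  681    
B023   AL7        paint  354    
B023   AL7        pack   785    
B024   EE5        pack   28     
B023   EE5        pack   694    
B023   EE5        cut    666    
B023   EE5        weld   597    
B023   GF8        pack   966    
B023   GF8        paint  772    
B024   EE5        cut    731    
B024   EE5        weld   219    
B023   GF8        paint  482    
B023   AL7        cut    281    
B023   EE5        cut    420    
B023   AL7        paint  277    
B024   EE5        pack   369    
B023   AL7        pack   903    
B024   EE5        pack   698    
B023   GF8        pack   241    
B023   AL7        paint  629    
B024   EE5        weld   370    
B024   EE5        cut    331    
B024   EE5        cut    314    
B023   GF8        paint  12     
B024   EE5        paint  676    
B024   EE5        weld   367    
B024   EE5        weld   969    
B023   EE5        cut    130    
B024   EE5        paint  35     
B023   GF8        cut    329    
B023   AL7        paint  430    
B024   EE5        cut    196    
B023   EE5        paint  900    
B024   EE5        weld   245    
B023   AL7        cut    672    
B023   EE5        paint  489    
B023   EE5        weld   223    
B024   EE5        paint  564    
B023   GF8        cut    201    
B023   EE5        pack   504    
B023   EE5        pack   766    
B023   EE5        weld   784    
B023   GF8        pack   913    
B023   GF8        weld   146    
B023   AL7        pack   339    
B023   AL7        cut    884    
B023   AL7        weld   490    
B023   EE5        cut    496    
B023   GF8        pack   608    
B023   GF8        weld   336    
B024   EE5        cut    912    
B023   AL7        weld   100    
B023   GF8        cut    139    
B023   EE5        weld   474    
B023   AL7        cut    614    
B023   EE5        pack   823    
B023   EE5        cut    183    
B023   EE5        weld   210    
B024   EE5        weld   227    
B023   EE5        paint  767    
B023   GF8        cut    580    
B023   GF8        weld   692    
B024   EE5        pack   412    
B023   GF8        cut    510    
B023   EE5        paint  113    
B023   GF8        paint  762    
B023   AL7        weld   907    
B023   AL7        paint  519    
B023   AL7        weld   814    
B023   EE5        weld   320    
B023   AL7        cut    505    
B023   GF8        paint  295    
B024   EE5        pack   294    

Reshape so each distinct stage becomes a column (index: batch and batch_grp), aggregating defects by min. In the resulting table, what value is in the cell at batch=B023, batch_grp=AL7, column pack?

51

Rows with batch=B023, batch_grp=AL7 and stage=pack: defects values are 51, 217, 570, 785, 903, 339.
min(51, 217, 570, 785, 903, 339) = 51.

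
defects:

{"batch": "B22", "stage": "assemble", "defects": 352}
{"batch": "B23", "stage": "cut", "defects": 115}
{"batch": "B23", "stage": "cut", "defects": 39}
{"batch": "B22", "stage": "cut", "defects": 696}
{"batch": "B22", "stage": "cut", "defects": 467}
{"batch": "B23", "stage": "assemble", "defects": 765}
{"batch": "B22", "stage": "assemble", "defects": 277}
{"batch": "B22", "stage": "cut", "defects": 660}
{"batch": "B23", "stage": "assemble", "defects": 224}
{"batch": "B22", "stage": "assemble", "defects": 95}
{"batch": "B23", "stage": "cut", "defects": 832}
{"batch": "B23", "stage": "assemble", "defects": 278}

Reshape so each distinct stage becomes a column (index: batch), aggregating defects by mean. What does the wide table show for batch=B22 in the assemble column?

241.33

Rows with batch=B22 and stage=assemble: defects values are 352, 277, 95.
(352 + 277 + 95) / 3 = 241.33.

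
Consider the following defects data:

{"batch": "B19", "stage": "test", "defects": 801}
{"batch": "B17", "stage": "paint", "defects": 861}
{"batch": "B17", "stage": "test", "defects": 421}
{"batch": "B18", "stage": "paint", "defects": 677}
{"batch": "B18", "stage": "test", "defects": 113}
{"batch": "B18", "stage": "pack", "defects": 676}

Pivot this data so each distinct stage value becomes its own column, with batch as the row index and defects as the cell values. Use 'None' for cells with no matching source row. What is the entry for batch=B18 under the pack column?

676

The long row with batch=B18, stage=pack has defects=676.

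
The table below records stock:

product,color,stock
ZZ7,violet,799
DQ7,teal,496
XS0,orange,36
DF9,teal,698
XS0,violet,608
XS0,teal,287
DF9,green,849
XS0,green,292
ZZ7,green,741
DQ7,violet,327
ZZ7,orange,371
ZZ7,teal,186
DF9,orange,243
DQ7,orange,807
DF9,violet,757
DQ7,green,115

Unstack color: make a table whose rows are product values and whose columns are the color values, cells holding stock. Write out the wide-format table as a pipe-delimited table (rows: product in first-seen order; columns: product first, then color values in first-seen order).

Columns: product plus the 4 distinct color values (violet, teal, orange, green).
For example, row ZZ7 column violet takes stock=799 from the long row (ZZ7, violet).

| product | violet | teal | orange | green |
| ZZ7 | 799 | 186 | 371 | 741 |
| DQ7 | 327 | 496 | 807 | 115 |
| XS0 | 608 | 287 | 36 | 292 |
| DF9 | 757 | 698 | 243 | 849 |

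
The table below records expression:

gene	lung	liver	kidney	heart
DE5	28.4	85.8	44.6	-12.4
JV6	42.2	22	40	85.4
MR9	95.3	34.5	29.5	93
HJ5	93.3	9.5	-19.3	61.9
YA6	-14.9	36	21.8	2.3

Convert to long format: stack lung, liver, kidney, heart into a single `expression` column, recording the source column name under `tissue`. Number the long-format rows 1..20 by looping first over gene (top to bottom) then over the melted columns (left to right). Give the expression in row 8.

85.4

20 rows total (5 × 4). Row 8: index ⌊(8-1)/4⌋ = 1 into gene → JV6; (8-1) mod 4 = 3 into the melted columns → heart.
So row 8 is (JV6, heart, 85.4); expression = 85.4.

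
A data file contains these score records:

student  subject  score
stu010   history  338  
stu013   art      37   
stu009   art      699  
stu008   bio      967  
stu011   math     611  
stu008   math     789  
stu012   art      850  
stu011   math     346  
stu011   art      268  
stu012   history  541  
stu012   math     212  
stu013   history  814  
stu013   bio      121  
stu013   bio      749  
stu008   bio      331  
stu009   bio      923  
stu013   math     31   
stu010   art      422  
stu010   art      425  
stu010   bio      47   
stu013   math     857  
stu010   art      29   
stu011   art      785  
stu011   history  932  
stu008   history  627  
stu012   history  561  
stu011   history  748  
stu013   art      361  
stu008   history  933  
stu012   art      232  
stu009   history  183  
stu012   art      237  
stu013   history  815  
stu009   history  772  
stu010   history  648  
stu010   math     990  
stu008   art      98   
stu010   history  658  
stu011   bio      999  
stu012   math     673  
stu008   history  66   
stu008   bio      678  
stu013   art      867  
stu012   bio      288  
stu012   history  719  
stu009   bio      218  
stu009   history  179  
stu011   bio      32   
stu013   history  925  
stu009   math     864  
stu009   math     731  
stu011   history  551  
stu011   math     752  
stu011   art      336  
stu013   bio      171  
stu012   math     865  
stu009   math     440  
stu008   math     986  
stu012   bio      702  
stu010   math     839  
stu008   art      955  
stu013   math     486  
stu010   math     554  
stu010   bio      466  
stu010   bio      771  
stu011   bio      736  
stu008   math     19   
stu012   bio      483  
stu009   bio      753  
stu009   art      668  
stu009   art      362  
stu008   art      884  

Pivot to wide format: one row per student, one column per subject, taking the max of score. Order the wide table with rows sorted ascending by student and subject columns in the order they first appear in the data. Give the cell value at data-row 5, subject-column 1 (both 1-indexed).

With rows sorted ascending by student, row 5 is student=stu012. subject columns in first-appearance order: history, art, bio, math; column 1 is history.
Long rows with student=stu012, subject=history: max(541, 561, 719) = 719.

719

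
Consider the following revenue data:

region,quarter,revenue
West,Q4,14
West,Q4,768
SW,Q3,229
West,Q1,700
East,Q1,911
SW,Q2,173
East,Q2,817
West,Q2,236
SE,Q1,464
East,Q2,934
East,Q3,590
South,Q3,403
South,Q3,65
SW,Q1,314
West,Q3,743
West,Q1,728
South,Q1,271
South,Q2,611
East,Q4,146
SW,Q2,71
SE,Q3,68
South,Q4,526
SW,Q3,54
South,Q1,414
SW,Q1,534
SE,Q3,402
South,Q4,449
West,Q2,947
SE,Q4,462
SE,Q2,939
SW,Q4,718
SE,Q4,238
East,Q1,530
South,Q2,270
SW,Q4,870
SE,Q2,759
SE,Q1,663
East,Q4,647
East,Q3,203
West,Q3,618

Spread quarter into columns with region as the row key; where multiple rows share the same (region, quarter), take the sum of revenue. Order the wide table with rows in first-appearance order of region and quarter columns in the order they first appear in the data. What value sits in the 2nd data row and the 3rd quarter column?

848

With rows in first-appearance order of region, row 2 is region=SW. quarter columns in first-appearance order: Q4, Q3, Q1, Q2; column 3 is Q1.
Long rows with region=SW, quarter=Q1: 314 + 534 = 848.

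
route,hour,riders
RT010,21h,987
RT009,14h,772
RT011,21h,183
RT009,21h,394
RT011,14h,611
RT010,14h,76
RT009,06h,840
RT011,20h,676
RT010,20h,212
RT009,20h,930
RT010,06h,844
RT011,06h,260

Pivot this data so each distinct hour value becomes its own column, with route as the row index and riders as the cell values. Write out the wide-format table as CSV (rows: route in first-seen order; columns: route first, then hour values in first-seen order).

Columns: route plus the 4 distinct hour values (21h, 14h, 06h, 20h).
For example, row RT010 column 21h takes riders=987 from the long row (RT010, 21h).

route,21h,14h,06h,20h
RT010,987,76,844,212
RT009,394,772,840,930
RT011,183,611,260,676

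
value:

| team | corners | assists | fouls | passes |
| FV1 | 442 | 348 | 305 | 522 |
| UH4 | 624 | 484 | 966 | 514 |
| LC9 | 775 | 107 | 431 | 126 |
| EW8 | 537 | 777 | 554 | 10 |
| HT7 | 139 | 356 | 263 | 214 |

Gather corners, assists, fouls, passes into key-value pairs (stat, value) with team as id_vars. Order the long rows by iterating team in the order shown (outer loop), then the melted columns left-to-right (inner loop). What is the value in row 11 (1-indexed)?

431

20 rows total (5 × 4). Row 11: index ⌊(11-1)/4⌋ = 2 into team → LC9; (11-1) mod 4 = 2 into the melted columns → fouls.
So row 11 is (LC9, fouls, 431); value = 431.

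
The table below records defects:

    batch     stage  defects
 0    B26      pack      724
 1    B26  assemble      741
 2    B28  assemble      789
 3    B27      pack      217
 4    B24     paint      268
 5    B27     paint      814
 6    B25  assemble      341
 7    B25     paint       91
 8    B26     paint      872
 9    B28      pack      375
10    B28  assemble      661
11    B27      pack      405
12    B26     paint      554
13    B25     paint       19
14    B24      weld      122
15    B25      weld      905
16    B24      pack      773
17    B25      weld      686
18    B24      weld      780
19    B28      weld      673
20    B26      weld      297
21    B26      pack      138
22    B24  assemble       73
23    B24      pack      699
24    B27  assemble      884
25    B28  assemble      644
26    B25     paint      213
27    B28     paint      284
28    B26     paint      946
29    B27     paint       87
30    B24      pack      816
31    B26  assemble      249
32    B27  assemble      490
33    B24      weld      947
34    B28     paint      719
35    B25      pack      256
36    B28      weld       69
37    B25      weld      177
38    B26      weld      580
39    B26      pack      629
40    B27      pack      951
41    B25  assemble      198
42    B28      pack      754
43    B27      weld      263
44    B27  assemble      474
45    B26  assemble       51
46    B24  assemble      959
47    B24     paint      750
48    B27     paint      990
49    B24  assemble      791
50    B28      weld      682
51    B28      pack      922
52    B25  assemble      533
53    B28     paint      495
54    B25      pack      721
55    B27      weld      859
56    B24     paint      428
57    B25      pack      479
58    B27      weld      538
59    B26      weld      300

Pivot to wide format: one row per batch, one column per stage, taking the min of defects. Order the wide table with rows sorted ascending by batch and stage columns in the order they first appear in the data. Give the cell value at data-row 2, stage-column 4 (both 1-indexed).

With rows sorted ascending by batch, row 2 is batch=B25. stage columns in first-appearance order: pack, assemble, paint, weld; column 4 is weld.
Long rows with batch=B25, stage=weld: min(905, 686, 177) = 177.

177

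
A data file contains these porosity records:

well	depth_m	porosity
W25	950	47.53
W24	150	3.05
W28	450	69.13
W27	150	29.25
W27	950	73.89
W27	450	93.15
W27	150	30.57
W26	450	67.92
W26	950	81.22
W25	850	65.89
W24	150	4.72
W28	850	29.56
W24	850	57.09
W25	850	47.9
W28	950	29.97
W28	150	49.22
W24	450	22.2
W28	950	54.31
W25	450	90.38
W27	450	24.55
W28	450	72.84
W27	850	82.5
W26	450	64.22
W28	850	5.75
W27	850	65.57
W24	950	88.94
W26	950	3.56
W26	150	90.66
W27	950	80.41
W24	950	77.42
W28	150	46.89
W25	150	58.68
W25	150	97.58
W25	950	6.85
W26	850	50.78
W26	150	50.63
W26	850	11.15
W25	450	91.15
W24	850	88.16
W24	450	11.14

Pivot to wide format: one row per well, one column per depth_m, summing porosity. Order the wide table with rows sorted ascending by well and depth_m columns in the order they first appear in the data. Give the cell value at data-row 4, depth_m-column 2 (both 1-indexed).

59.82

With rows sorted ascending by well, row 4 is well=W27. depth_m columns in first-appearance order: 950, 150, 450, 850; column 2 is 150.
Long rows with well=W27, depth_m=150: 29.25 + 30.57 = 59.82.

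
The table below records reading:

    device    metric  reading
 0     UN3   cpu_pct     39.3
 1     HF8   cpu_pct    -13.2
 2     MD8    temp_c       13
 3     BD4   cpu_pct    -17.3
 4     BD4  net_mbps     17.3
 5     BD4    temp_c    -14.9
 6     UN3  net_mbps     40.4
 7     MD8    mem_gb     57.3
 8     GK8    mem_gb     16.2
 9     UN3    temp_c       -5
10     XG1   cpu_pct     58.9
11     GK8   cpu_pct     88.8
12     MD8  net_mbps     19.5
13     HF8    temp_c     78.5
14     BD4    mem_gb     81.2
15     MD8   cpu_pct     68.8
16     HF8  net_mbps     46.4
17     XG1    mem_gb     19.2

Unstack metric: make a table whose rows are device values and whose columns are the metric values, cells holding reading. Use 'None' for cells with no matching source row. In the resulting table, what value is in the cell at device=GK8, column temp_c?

None

No long-format row has device=GK8 and metric=temp_c, so the cell is None.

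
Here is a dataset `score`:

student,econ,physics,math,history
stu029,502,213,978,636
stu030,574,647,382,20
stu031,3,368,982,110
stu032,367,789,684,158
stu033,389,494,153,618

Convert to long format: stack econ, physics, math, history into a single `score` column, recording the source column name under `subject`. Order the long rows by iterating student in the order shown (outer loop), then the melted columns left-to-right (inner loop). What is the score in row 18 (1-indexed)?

20 rows total (5 × 4). Row 18: index ⌊(18-1)/4⌋ = 4 into student → stu033; (18-1) mod 4 = 1 into the melted columns → physics.
So row 18 is (stu033, physics, 494); score = 494.

494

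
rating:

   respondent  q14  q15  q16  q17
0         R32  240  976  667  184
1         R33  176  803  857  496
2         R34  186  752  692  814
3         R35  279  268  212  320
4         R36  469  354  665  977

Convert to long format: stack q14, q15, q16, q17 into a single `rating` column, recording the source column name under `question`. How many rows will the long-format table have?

5 respondent values × 4 melted columns = 20 rows.

20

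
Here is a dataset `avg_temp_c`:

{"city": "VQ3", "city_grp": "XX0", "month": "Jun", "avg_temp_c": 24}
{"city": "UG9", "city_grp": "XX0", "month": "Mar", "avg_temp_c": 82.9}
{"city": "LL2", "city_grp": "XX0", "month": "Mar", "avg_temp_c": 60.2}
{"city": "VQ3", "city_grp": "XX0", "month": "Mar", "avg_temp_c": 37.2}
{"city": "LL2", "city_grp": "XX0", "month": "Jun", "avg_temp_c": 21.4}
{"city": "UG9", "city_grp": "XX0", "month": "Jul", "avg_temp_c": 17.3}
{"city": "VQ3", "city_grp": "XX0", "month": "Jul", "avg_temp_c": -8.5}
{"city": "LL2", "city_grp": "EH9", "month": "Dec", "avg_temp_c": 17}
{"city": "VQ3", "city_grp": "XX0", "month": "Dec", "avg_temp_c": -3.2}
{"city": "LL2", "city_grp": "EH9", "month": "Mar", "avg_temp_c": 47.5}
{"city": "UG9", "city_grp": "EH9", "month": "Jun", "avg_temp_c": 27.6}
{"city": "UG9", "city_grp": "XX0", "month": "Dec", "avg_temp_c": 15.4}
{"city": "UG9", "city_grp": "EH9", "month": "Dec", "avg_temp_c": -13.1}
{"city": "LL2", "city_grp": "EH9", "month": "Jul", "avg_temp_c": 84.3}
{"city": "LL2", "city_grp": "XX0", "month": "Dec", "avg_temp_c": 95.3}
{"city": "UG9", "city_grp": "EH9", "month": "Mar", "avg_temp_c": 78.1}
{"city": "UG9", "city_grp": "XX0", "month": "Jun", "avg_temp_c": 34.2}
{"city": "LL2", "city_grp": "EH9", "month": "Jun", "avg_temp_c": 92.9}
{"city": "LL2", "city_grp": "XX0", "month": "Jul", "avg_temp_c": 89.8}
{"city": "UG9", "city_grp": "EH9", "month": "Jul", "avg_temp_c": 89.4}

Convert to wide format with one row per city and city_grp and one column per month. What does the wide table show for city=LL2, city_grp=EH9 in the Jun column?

92.9

Wide layout: rows indexed by city and city_grp, columns are the 4 distinct month values (Jun, Mar, Jul, Dec).
Cell (city=LL2, city_grp=EH9, month=Jun) draws from the long row where city=LL2, city_grp=EH9 and month=Jun, which has avg_temp_c=92.9.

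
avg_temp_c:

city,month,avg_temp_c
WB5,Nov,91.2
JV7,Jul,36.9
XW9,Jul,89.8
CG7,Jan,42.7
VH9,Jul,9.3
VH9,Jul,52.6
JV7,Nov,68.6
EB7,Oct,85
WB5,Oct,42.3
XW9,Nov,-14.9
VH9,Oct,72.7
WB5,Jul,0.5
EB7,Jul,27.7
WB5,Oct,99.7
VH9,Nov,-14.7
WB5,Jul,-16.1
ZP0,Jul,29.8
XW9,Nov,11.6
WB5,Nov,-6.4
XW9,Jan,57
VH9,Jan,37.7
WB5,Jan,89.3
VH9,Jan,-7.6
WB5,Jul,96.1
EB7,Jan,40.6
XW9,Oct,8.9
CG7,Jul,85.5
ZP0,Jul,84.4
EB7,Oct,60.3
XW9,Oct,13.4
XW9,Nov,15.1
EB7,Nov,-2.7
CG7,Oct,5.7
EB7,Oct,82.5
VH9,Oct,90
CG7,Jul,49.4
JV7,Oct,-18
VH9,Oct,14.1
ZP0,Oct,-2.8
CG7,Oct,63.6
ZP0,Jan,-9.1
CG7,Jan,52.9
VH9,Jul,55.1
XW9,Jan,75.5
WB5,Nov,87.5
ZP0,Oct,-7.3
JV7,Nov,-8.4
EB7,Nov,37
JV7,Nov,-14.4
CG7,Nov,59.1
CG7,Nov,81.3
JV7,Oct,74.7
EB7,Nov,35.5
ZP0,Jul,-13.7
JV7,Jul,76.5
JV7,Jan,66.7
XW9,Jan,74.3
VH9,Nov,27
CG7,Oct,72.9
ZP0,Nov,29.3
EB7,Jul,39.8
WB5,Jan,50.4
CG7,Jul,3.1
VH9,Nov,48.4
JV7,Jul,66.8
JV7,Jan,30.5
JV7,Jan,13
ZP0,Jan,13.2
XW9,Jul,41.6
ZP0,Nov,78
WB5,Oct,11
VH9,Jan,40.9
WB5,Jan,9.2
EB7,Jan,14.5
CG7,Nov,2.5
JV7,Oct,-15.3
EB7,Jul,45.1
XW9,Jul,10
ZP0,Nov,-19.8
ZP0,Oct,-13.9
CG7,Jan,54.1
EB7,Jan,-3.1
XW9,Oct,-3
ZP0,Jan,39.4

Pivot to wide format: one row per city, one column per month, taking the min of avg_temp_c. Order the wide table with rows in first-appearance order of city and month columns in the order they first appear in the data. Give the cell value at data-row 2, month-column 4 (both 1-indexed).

-18

With rows in first-appearance order of city, row 2 is city=JV7. month columns in first-appearance order: Nov, Jul, Jan, Oct; column 4 is Oct.
Long rows with city=JV7, month=Oct: min(-18, 74.7, -15.3) = -18.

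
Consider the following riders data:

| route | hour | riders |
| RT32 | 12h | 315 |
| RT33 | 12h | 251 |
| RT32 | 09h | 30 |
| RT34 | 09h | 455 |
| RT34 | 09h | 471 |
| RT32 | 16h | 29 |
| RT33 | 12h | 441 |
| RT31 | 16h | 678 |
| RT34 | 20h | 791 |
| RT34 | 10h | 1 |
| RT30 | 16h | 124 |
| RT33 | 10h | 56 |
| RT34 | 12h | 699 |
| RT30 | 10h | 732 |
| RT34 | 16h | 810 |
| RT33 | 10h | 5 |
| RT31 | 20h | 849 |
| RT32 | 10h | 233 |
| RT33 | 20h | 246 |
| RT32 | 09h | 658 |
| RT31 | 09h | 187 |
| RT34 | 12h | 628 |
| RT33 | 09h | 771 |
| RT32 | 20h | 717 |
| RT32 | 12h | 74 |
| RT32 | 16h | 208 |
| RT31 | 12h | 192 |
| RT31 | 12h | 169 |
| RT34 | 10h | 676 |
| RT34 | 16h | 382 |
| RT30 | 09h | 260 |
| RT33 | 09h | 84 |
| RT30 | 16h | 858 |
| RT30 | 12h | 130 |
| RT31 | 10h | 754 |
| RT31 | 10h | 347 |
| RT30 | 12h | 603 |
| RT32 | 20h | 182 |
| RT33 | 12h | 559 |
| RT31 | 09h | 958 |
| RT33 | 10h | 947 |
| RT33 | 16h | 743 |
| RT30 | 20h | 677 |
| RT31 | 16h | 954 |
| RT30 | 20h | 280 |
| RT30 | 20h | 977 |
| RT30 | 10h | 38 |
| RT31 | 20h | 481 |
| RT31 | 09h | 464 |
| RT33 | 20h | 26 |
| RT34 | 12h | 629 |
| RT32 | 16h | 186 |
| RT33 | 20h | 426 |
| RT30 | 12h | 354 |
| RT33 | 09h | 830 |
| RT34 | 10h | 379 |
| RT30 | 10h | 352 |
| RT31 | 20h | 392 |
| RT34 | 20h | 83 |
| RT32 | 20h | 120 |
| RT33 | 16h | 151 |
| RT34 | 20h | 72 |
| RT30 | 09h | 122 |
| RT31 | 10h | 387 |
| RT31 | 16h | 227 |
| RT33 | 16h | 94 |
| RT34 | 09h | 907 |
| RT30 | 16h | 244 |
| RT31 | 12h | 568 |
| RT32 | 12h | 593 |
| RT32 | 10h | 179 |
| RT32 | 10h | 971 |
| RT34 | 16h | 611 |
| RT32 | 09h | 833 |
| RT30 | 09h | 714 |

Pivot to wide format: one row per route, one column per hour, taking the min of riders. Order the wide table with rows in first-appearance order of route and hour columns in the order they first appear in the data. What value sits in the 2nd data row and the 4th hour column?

With rows in first-appearance order of route, row 2 is route=RT33. hour columns in first-appearance order: 12h, 09h, 16h, 20h, 10h; column 4 is 20h.
Long rows with route=RT33, hour=20h: min(246, 26, 426) = 26.

26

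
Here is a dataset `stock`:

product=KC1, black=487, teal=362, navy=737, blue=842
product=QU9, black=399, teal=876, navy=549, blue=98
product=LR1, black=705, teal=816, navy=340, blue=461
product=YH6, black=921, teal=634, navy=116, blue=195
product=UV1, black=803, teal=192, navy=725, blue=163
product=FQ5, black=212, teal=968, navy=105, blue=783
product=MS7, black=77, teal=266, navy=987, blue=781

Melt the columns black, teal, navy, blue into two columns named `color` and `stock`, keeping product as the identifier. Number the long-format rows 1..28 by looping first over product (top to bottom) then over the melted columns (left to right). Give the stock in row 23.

105

28 rows total (7 × 4). Row 23: index ⌊(23-1)/4⌋ = 5 into product → FQ5; (23-1) mod 4 = 2 into the melted columns → navy.
So row 23 is (FQ5, navy, 105); stock = 105.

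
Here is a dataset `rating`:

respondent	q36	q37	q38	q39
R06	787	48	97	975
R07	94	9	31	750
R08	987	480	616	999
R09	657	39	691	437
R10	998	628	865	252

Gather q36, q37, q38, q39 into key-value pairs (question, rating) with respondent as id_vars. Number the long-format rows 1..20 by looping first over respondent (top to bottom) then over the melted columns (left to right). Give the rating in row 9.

20 rows total (5 × 4). Row 9: index ⌊(9-1)/4⌋ = 2 into respondent → R08; (9-1) mod 4 = 0 into the melted columns → q36.
So row 9 is (R08, q36, 987); rating = 987.

987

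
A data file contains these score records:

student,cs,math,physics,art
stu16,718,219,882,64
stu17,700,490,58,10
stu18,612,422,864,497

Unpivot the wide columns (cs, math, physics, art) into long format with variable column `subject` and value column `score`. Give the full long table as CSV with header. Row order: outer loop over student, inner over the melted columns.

Each (student, column) pair becomes one row: 3 × 4 = 12 rows.
For example, (stu16, cs) → score=718.

student,subject,score
stu16,cs,718
stu16,math,219
stu16,physics,882
stu16,art,64
stu17,cs,700
stu17,math,490
stu17,physics,58
stu17,art,10
stu18,cs,612
stu18,math,422
stu18,physics,864
stu18,art,497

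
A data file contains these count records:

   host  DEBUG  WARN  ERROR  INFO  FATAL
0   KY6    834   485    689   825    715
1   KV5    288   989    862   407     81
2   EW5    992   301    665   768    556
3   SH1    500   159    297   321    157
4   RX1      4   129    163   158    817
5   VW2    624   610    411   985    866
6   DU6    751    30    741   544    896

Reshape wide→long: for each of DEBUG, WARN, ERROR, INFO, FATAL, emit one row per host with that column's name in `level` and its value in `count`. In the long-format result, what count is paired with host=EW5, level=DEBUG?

992

Unpivoting turns each (host, wide-column) pair into one long row.
The wide cell at row EW5, column DEBUG holds 992, so the long row (EW5, DEBUG) has count=992.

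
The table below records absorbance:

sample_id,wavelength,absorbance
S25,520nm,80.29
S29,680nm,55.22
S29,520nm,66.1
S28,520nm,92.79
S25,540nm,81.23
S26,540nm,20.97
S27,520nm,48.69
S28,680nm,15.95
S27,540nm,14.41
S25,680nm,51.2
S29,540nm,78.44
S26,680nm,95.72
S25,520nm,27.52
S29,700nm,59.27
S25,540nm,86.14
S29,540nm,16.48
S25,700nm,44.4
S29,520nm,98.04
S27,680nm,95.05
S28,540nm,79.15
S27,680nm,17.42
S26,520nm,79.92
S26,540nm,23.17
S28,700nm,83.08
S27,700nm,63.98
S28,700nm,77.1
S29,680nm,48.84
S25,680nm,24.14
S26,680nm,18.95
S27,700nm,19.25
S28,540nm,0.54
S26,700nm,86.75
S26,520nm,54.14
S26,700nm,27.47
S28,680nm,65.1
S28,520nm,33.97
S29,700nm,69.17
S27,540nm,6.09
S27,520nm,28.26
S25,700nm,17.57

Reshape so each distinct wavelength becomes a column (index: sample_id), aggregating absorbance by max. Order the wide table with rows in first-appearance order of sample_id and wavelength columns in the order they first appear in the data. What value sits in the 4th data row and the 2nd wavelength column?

With rows in first-appearance order of sample_id, row 4 is sample_id=S26. wavelength columns in first-appearance order: 520nm, 680nm, 540nm, 700nm; column 2 is 680nm.
Long rows with sample_id=S26, wavelength=680nm: max(95.72, 18.95) = 95.72.

95.72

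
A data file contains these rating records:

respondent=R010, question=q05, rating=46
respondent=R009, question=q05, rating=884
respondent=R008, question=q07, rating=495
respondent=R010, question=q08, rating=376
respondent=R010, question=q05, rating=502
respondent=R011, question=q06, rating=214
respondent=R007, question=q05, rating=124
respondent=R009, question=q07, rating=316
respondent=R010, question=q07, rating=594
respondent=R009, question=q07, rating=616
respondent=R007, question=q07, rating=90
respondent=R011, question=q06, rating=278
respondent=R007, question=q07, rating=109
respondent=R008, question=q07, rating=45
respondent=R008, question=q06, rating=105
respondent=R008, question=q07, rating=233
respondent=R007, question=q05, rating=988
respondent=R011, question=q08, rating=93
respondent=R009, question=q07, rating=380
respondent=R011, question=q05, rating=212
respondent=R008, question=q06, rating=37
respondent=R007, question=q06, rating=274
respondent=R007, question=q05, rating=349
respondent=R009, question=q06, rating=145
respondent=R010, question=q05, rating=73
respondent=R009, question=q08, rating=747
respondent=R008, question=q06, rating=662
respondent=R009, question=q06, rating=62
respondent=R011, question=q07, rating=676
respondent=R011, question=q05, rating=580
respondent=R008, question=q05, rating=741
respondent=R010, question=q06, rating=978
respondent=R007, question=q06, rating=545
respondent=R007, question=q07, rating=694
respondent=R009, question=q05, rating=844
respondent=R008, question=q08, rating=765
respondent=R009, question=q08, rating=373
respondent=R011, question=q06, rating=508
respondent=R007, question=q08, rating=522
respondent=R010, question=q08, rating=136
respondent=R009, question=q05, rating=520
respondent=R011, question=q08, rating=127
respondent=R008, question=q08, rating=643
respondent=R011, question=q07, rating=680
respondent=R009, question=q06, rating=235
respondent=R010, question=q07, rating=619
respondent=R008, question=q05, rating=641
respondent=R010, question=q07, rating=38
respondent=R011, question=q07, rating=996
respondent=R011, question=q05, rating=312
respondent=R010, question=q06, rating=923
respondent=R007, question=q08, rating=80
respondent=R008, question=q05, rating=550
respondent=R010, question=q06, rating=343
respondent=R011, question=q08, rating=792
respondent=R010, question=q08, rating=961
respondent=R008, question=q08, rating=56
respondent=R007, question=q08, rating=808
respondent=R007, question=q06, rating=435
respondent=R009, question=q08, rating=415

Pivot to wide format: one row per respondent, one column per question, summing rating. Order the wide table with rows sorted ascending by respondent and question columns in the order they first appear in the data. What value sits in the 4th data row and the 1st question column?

With rows sorted ascending by respondent, row 4 is respondent=R010. question columns in first-appearance order: q05, q07, q08, q06; column 1 is q05.
Long rows with respondent=R010, question=q05: 46 + 502 + 73 = 621.

621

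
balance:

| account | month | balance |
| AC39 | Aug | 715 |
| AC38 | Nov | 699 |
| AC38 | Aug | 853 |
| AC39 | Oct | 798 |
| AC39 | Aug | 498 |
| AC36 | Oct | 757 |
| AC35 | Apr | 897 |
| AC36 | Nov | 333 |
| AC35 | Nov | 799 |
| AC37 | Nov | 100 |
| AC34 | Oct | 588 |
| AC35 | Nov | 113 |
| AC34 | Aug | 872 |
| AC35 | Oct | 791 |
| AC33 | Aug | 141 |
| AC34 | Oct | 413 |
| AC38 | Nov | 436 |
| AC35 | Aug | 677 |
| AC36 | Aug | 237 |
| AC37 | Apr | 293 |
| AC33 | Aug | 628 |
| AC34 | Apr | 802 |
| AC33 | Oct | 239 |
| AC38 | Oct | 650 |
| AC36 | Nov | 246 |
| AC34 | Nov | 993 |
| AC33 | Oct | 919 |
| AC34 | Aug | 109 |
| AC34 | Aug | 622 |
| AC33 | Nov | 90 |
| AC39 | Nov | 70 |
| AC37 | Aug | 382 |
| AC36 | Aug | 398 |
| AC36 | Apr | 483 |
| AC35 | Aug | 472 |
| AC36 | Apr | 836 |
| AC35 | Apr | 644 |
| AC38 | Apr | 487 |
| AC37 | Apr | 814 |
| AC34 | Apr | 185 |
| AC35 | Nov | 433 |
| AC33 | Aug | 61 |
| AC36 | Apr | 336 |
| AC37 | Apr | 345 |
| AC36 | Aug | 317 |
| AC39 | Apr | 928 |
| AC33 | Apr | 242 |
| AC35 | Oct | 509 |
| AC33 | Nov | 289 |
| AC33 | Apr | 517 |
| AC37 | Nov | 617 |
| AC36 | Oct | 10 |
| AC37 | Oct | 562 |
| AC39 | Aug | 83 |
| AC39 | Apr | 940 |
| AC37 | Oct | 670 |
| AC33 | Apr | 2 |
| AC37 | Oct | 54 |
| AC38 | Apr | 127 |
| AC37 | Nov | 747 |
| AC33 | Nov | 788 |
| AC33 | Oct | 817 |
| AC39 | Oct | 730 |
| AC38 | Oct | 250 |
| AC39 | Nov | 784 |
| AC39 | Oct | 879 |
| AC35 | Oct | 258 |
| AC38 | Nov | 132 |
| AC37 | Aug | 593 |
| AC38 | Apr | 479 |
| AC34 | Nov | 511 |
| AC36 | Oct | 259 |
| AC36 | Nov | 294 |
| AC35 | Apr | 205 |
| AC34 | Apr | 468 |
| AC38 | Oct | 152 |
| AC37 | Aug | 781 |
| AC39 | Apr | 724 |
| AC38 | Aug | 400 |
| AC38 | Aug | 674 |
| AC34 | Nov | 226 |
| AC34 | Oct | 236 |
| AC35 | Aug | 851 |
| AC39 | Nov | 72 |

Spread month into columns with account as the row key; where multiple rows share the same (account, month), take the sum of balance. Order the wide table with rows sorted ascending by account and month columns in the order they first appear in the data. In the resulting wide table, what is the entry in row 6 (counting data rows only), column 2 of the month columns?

1267

With rows sorted ascending by account, row 6 is account=AC38. month columns in first-appearance order: Aug, Nov, Oct, Apr; column 2 is Nov.
Long rows with account=AC38, month=Nov: 699 + 436 + 132 = 1267.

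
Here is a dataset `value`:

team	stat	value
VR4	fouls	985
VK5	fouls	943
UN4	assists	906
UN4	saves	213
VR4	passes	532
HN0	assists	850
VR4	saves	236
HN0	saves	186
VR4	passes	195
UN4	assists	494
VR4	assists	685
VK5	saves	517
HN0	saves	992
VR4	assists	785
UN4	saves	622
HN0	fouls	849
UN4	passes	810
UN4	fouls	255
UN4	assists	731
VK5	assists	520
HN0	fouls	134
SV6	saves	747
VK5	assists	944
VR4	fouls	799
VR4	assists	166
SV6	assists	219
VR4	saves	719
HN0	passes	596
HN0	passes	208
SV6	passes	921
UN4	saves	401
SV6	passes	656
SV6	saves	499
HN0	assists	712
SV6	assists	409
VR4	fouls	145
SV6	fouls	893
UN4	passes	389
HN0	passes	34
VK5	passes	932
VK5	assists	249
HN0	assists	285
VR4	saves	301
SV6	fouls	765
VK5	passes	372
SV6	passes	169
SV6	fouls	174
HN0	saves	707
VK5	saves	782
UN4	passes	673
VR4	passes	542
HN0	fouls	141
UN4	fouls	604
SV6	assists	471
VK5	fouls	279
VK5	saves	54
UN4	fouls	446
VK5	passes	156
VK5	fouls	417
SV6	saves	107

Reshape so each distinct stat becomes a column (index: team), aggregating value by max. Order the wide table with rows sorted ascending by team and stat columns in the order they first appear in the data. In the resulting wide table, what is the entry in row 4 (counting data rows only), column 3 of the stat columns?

With rows sorted ascending by team, row 4 is team=VK5. stat columns in first-appearance order: fouls, assists, saves, passes; column 3 is saves.
Long rows with team=VK5, stat=saves: max(517, 782, 54) = 782.

782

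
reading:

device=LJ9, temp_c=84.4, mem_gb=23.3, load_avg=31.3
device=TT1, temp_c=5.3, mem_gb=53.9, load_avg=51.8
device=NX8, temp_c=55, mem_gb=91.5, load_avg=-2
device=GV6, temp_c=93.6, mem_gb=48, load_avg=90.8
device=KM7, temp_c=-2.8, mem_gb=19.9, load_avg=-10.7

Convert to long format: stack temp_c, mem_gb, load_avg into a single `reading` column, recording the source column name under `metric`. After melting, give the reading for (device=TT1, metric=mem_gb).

53.9

Unpivoting turns each (device, wide-column) pair into one long row.
The wide cell at row TT1, column mem_gb holds 53.9, so the long row (TT1, mem_gb) has reading=53.9.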